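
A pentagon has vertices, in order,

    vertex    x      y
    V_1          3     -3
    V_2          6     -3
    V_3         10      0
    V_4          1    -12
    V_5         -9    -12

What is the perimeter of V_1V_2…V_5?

|V_1V_2| = √((3)² + (0)²) = √9 = 3
|V_2V_3| = √((4)² + (3)²) = √25 = 5
|V_3V_4| = √((-9)² + (-12)²) = √225 = 15
|V_4V_5| = √((-10)² + (0)²) = √100 = 10
|V_5V_1| = √((12)² + (9)²) = √225 = 15
Perimeter = 3 + 5 + 15 + 10 + 15 = 48.

48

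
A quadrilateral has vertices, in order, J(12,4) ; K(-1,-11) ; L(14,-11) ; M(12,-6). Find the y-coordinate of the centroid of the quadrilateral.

-758/123

Apply Gauss's area formula. First the cross-terms c_i = x_i·y_{i+1} − x_{i+1}·y_i:
  -128, 165, 48, 120  ⇒  2A = 205, A = 102.5.
Then Σ (y_i + y_{i+1})·c_i = -3790, so ȳ = -3790 / (6·102.5) = -758/123.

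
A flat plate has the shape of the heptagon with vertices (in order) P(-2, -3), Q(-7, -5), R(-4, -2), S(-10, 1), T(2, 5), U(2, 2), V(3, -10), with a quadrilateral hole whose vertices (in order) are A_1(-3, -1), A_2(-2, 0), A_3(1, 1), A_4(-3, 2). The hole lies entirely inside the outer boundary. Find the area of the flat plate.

72

Outer boundary:
Apply the shoelace formula: 2A = Σ (x_i·y_{i+1} − x_{i+1}·y_i), indices taken mod 7.
Σ = (-11) + (-6) + (-24) + (-52) + (-6) + (-26) + (-29) = -154
Area = |Σ|/2 = 77.
Hole:
Cross-terms: -2, -2, 5, 9  ⇒  Σ = 10
Area = |Σ|/2 = 5.
Net area = 77 − 5 = 72.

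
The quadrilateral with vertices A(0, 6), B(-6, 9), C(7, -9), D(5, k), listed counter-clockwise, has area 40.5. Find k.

The doubled signed area Σ (x_i y_{i+1} − x_{i+1} y_i) is linear in k.
With k=0 it equals 102; the coefficient of k is 7 (from the two edges through D).
So 7·k + 102 = 2·40.5 = 81 ⇒ k = -3.

-3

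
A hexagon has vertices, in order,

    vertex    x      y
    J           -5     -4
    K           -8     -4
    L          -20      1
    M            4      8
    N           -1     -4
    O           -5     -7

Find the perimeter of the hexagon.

62

|JK| = √((-3)² + (0)²) = √9 = 3
|KL| = √((-12)² + (5)²) = √169 = 13
|LM| = √((24)² + (7)²) = √625 = 25
|MN| = √((-5)² + (-12)²) = √169 = 13
|NO| = √((-4)² + (-3)²) = √25 = 5
|OJ| = √((0)² + (3)²) = √9 = 3
Perimeter = 3 + 13 + 25 + 13 + 5 + 3 = 62.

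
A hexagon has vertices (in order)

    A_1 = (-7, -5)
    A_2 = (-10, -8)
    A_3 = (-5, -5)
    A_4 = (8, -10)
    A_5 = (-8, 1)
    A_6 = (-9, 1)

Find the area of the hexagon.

43.5

Apply Gauss's area formula: 2A = Σ (x_i·y_{i+1} − x_{i+1}·y_i), indices taken mod 6.
Σ = (6) + (10) + (90) + (-72) + (1) + (52) = 87
Area = |Σ|/2 = 43.5.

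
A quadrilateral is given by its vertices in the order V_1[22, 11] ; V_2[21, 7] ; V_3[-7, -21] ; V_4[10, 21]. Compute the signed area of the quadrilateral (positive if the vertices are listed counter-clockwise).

-379

Apply the shoelace (surveyor's) formula: 2A = Σ (x_i·y_{i+1} − x_{i+1}·y_i), indices taken mod 4.
Cross-terms: -77, -392, 63, -352  ⇒  Σ = -758
Signed area = Σ/2 = -379 (negative ⇒ clockwise traversal).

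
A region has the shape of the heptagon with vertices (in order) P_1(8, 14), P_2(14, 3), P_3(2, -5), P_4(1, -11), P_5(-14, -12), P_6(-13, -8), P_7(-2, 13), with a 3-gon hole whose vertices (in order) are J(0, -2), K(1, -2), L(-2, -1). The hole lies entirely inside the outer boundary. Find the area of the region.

Outer boundary:
P_1→P_2: (8)(3) − (14)(14) = -172
P_2→P_3: (14)(-5) − (2)(3) = -76
P_3→P_4: (2)(-11) − (1)(-5) = -17
P_4→P_5: (1)(-12) − (-14)(-11) = -166
P_5→P_6: (-14)(-8) − (-13)(-12) = -44
P_6→P_7: (-13)(13) − (-2)(-8) = -185
P_7→P_1: (-2)(14) − (8)(13) = -132
Σ = -792
Area = |Σ|/2 = 396.
Hole:
Σ = (2) + (-5) + (4) = 1
Area = |Σ|/2 = 0.5.
Net area = 396 − 0.5 = 395.5.

395.5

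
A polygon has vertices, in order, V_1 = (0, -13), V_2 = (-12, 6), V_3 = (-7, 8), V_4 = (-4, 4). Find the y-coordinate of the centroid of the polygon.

2/11

Apply Gauss's area formula. First the cross-terms c_i = x_i·y_{i+1} − x_{i+1}·y_i:
  -156, -54, 4, 52  ⇒  2A = -154, A = -77.
Then Σ (y_i + y_{i+1})·c_i = -84, so ȳ = -84 / (6·(-77)) = 2/11.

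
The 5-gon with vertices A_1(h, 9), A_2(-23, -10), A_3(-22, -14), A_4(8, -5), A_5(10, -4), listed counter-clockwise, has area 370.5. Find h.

-17

Write out the shoelace sum; only the two edges meeting at A_1 involve h:
2·Area = [(10·9 − h·(-4)) + (h·(-10) − (-23)·9)] + 342
       = -6·h + 639 = 741
⇒ h = -17.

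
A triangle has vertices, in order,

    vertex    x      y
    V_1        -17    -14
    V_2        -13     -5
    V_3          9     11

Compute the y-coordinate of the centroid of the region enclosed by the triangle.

Apply the shoelace (surveyor's) formula. First the cross-terms c_i = x_i·y_{i+1} − x_{i+1}·y_i:
  -97, -98, 61  ⇒  2A = -134, A = -67.
Then Σ (y_i + y_{i+1})·c_i = 1072, so ȳ = 1072 / (6·(-67)) = -8/3.

-8/3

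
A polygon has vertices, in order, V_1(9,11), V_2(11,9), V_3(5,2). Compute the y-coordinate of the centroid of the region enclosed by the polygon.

22/3

Apply the shoelace (surveyor's) formula. First the cross-terms c_i = x_i·y_{i+1} − x_{i+1}·y_i:
  -40, -23, 37  ⇒  2A = -26, A = -13.
Then Σ (y_i + y_{i+1})·c_i = -572, so ȳ = -572 / (6·(-13)) = 22/3.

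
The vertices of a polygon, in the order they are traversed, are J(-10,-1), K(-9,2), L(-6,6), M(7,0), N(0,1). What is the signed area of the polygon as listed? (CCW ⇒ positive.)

Cross-terms: -29, -42, -42, 7, 10  ⇒  Σ = -96
Signed area = Σ/2 = -48 (negative ⇒ clockwise traversal).

-48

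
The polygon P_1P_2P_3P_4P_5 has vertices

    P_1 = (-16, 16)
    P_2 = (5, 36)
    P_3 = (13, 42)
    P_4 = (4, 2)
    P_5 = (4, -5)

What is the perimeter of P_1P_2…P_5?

|P_1P_2| = √((21)² + (20)²) = √841 = 29
|P_2P_3| = √((8)² + (6)²) = √100 = 10
|P_3P_4| = √((-9)² + (-40)²) = √1681 = 41
|P_4P_5| = √((0)² + (-7)²) = √49 = 7
|P_5P_1| = √((-20)² + (21)²) = √841 = 29
Perimeter = 29 + 10 + 41 + 7 + 29 = 116.

116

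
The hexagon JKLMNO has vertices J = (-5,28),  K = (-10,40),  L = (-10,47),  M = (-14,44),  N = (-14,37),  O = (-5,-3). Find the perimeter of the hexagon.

|JK| = √((-5)² + (12)²) = √169 = 13
|KL| = √((0)² + (7)²) = √49 = 7
|LM| = √((-4)² + (-3)²) = √25 = 5
|MN| = √((0)² + (-7)²) = √49 = 7
|NO| = √((9)² + (-40)²) = √1681 = 41
|OJ| = √((0)² + (31)²) = √961 = 31
Perimeter = 13 + 7 + 5 + 7 + 41 + 31 = 104.

104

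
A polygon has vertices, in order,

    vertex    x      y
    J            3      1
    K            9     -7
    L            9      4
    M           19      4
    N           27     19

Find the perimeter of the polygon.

78

|JK| = √((6)² + (-8)²) = √100 = 10
|KL| = √((0)² + (11)²) = √121 = 11
|LM| = √((10)² + (0)²) = √100 = 10
|MN| = √((8)² + (15)²) = √289 = 17
|NJ| = √((-24)² + (-18)²) = √900 = 30
Perimeter = 10 + 11 + 10 + 17 + 30 = 78.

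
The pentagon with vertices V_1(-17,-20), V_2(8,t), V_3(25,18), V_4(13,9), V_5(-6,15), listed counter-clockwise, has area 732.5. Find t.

-13

The doubled signed area Σ (x_i y_{i+1} − x_{i+1} y_i) is linear in t.
With t=0 it equals 919; the coefficient of t is -42 (from the two edges through V_2).
So -42·t + 919 = 2·732.5 = 1465 ⇒ t = -13.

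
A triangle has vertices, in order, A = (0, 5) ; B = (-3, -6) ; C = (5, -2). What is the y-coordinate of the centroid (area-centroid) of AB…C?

-1

Apply the surveyor's formula. First the cross-terms c_i = x_i·y_{i+1} − x_{i+1}·y_i:
  15, 36, 25  ⇒  2A = 76, A = 38.
Then Σ (y_i + y_{i+1})·c_i = -228, so ȳ = -228 / (6·38) = -1.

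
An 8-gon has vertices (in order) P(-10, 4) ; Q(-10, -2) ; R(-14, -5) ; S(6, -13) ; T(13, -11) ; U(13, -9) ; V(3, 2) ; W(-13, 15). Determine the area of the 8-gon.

Apply Gauss's area formula: 2A = Σ (x_i·y_{i+1} − x_{i+1}·y_i), indices taken mod 8.
Σ = (60) + (22) + (212) + (103) + (26) + (53) + (71) + (98) = 645
Area = |Σ|/2 = 322.5.

322.5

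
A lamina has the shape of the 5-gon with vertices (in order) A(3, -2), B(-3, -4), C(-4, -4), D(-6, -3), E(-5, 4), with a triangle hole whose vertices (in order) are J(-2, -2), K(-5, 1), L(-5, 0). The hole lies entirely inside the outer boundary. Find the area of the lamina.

36

Outer boundary:
Apply the surveyor's formula: 2A = Σ (x_i·y_{i+1} − x_{i+1}·y_i), indices taken mod 5.
Σ = (-18) + (-4) + (-12) + (-39) + (-2) = -75
Area = |Σ|/2 = 37.5.
Hole:
Apply the shoelace (surveyor's) formula: 2A = Σ (x_i·y_{i+1} − x_{i+1}·y_i), indices taken mod 3.
Σ = (-12) + (5) + (10) = 3
Area = |Σ|/2 = 1.5.
Net area = 37.5 − 1.5 = 36.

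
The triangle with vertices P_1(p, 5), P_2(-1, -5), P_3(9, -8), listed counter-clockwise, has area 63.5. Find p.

8

Write out the shoelace sum; only the two edges meeting at P_1 involve p:
2·Area = [(9·5 − p·(-8)) + (p·(-5) − (-1)·5)] + 53
       = 3·p + 103 = 127
⇒ p = 8.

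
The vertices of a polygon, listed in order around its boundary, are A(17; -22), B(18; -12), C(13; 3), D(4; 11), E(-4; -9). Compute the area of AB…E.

Apply the shoelace (surveyor's) formula: 2A = Σ (x_i·y_{i+1} − x_{i+1}·y_i), indices taken mod 5.
Σ = (192) + (210) + (131) + (8) + (241) = 782
Area = |Σ|/2 = 391.

391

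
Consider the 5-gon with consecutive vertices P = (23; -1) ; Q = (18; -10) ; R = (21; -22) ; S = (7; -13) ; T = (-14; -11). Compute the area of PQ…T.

254.5

Apply the surveyor's formula: 2A = Σ (x_i·y_{i+1} − x_{i+1}·y_i), indices taken mod 5.
Cross-terms: -212, -186, -119, -259, 267  ⇒  Σ = -509
Area = |Σ|/2 = 254.5.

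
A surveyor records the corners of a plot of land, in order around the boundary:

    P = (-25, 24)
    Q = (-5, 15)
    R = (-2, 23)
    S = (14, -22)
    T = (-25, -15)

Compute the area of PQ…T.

Apply the shoelace (surveyor's) formula: 2A = Σ (x_i·y_{i+1} − x_{i+1}·y_i), indices taken mod 5.
P→Q: (-25)(15) − (-5)(24) = -255
Q→R: (-5)(23) − (-2)(15) = -85
R→S: (-2)(-22) − (14)(23) = -278
S→T: (14)(-15) − (-25)(-22) = -760
T→P: (-25)(24) − (-25)(-15) = -975
Σ = -2353
Area = |Σ|/2 = 1176.5.

1176.5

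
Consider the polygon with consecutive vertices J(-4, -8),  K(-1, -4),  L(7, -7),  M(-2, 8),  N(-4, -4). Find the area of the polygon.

Apply Gauss's area formula: 2A = Σ (x_i·y_{i+1} − x_{i+1}·y_i), indices taken mod 5.
Σ = (8) + (35) + (42) + (40) + (16) = 141
Area = |Σ|/2 = 70.5.

70.5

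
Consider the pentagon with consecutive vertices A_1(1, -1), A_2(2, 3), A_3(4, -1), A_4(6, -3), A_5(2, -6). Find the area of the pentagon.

A_1→A_2: (1)(3) − (2)(-1) = 5
A_2→A_3: (2)(-1) − (4)(3) = -14
A_3→A_4: (4)(-3) − (6)(-1) = -6
A_4→A_5: (6)(-6) − (2)(-3) = -30
A_5→A_1: (2)(-1) − (1)(-6) = 4
Σ = -41
Area = |Σ|/2 = 20.5.

20.5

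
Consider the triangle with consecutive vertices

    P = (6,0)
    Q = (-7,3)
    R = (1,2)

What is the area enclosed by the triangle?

5.5

Σ = (18) + (-17) + (-12) = -11
Area = |Σ|/2 = 5.5.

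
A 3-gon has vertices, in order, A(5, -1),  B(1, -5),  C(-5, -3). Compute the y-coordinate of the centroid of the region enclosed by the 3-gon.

-3

Apply Gauss's area formula. First the cross-terms c_i = x_i·y_{i+1} − x_{i+1}·y_i:
  -24, -28, 20  ⇒  2A = -32, A = -16.
Then Σ (y_i + y_{i+1})·c_i = 288, so ȳ = 288 / (6·(-16)) = -3.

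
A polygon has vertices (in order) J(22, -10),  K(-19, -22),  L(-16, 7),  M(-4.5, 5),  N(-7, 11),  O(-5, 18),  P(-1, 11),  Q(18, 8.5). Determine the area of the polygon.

951.75

Apply the shoelace formula: 2A = Σ (x_i·y_{i+1} − x_{i+1}·y_i), indices taken mod 8.
Cross-terms: -674, -485, -48.5, -14.5, -71, -37, -206.5, -367  ⇒  Σ = -1903.5
Area = |Σ|/2 = 951.75.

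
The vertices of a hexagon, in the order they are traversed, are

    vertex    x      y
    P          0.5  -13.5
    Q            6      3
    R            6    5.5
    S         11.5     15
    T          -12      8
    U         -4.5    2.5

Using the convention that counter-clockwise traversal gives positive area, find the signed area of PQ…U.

Apply Gauss's area formula: 2A = Σ (x_i·y_{i+1} − x_{i+1}·y_i), indices taken mod 6.
Σ = (82.5) + (15) + (26.75) + (272) + (6) + (59.5) = 461.75
Signed area = Σ/2 = 230.875 (positive ⇒ counter-clockwise traversal).

230.875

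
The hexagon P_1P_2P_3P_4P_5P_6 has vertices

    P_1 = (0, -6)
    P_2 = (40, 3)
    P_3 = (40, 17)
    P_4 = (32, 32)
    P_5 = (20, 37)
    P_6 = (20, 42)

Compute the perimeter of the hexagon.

142

|P_1P_2| = √((40)² + (9)²) = √1681 = 41
|P_2P_3| = √((0)² + (14)²) = √196 = 14
|P_3P_4| = √((-8)² + (15)²) = √289 = 17
|P_4P_5| = √((-12)² + (5)²) = √169 = 13
|P_5P_6| = √((0)² + (5)²) = √25 = 5
|P_6P_1| = √((-20)² + (-48)²) = √2704 = 52
Perimeter = 41 + 14 + 17 + 13 + 5 + 52 = 142.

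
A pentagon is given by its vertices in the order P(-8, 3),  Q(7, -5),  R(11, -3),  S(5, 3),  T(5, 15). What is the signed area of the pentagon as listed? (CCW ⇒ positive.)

Apply the shoelace (surveyor's) formula: 2A = Σ (x_i·y_{i+1} − x_{i+1}·y_i), indices taken mod 5.
P→Q: (-8)(-5) − (7)(3) = 19
Q→R: (7)(-3) − (11)(-5) = 34
R→S: (11)(3) − (5)(-3) = 48
S→T: (5)(15) − (5)(3) = 60
T→P: (5)(3) − (-8)(15) = 135
Σ = 296
Signed area = Σ/2 = 148 (positive ⇒ counter-clockwise traversal).

148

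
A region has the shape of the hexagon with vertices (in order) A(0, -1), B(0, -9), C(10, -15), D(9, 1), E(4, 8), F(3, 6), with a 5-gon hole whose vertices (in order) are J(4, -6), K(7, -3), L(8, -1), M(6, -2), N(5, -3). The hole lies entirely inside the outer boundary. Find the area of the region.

144.5

Outer boundary:
Apply the surveyor's formula: 2A = Σ (x_i·y_{i+1} − x_{i+1}·y_i), indices taken mod 6.
Σ = (0) + (90) + (145) + (68) + (0) + (-3) = 300
Area = |Σ|/2 = 150.
Hole:
Apply the shoelace (surveyor's) formula: 2A = Σ (x_i·y_{i+1} − x_{i+1}·y_i), indices taken mod 5.
Σ = (30) + (17) + (-10) + (-8) + (-18) = 11
Area = |Σ|/2 = 5.5.
Net area = 150 − 5.5 = 144.5.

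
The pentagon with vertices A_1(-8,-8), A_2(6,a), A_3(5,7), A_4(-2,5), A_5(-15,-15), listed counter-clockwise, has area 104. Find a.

The doubled signed area Σ (x_i y_{i+1} − x_{i+1} y_i) is linear in a.
With a=0 it equals 234; the coefficient of a is -13 (from the two edges through A_2).
So -13·a + 234 = 2·104 = 208 ⇒ a = 2.

2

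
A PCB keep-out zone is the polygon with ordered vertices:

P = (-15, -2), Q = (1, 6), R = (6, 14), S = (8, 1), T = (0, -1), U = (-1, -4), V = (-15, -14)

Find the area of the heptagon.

225.5

Σ = (-88) + (-22) + (-106) + (-8) + (-1) + (-46) + (-180) = -451
Area = |Σ|/2 = 225.5.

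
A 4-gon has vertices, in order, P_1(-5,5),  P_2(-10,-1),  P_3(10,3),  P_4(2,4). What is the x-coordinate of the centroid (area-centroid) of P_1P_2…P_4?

Apply the shoelace formula. First the cross-terms c_i = x_i·y_{i+1} − x_{i+1}·y_i:
  55, -20, 34, 30  ⇒  2A = 99, A = 49.5.
Then Σ (x_i + x_{i+1})·c_i = -507, so x̄ = -507 / (6·49.5) = -169/99.

-169/99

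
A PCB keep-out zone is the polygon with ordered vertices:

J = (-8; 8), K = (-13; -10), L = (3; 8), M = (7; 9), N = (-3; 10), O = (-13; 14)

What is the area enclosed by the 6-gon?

137

Apply the shoelace formula: 2A = Σ (x_i·y_{i+1} − x_{i+1}·y_i), indices taken mod 6.
J→K: (-8)(-10) − (-13)(8) = 184
K→L: (-13)(8) − (3)(-10) = -74
L→M: (3)(9) − (7)(8) = -29
M→N: (7)(10) − (-3)(9) = 97
N→O: (-3)(14) − (-13)(10) = 88
O→J: (-13)(8) − (-8)(14) = 8
Σ = 274
Area = |Σ|/2 = 137.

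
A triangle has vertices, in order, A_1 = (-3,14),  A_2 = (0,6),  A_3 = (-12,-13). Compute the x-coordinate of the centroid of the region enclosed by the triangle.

-5

Apply the shoelace formula. First the cross-terms c_i = x_i·y_{i+1} − x_{i+1}·y_i:
  -18, 72, -207  ⇒  2A = -153, A = -76.5.
Then Σ (x_i + x_{i+1})·c_i = 2295, so x̄ = 2295 / (6·(-76.5)) = -5.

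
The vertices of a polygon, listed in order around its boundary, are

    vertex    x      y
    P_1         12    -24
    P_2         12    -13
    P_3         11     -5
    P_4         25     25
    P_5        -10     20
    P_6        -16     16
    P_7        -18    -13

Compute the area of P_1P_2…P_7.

Cross-terms: 132, 83, 400, 750, 160, 496, 588  ⇒  Σ = 2609
Area = |Σ|/2 = 1304.5.

1304.5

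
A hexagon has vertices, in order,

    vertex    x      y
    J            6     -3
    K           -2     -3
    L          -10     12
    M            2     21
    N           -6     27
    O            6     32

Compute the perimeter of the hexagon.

98

|JK| = √((-8)² + (0)²) = √64 = 8
|KL| = √((-8)² + (15)²) = √289 = 17
|LM| = √((12)² + (9)²) = √225 = 15
|MN| = √((-8)² + (6)²) = √100 = 10
|NO| = √((12)² + (5)²) = √169 = 13
|OJ| = √((0)² + (-35)²) = √1225 = 35
Perimeter = 8 + 17 + 15 + 10 + 13 + 35 = 98.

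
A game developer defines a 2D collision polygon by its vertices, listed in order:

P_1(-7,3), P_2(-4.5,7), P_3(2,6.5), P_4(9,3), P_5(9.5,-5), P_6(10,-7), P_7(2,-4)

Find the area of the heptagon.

134.625

Apply the surveyor's formula: 2A = Σ (x_i·y_{i+1} − x_{i+1}·y_i), indices taken mod 7.
P_1→P_2: (-7)(7) − (-4.5)(3) = -35.5
P_2→P_3: (-4.5)(6.5) − (2)(7) = -43.25
P_3→P_4: (2)(3) − (9)(6.5) = -52.5
P_4→P_5: (9)(-5) − (9.5)(3) = -73.5
P_5→P_6: (9.5)(-7) − (10)(-5) = -16.5
P_6→P_7: (10)(-4) − (2)(-7) = -26
P_7→P_1: (2)(3) − (-7)(-4) = -22
Σ = -269.25
Area = |Σ|/2 = 134.625.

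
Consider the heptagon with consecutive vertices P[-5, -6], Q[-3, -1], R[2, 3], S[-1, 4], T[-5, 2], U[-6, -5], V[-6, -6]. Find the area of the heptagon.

Σ = (-13) + (-7) + (11) + (18) + (37) + (6) + (6) = 58
Area = |Σ|/2 = 29.

29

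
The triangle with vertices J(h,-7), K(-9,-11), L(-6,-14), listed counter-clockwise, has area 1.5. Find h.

Write out the shoelace sum; only the two edges meeting at J involve h:
2·Area = [((-6)·(-7) − h·(-14)) + (h·(-11) − (-9)·(-7))] + 60
       = 3·h + 39 = 3
⇒ h = -12.

-12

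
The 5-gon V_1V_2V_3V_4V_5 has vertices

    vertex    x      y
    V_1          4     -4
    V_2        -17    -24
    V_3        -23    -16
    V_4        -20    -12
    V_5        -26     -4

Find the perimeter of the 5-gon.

|V_1V_2| = √((-21)² + (-20)²) = √841 = 29
|V_2V_3| = √((-6)² + (8)²) = √100 = 10
|V_3V_4| = √((3)² + (4)²) = √25 = 5
|V_4V_5| = √((-6)² + (8)²) = √100 = 10
|V_5V_1| = √((30)² + (0)²) = √900 = 30
Perimeter = 29 + 10 + 5 + 10 + 30 = 84.

84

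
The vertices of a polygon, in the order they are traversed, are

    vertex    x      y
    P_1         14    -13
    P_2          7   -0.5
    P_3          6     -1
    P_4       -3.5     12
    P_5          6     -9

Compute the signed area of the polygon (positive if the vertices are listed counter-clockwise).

78

Apply the shoelace formula: 2A = Σ (x_i·y_{i+1} − x_{i+1}·y_i), indices taken mod 5.
Cross-terms: 84, -4, 68.5, -40.5, 48  ⇒  Σ = 156
Signed area = Σ/2 = 78 (positive ⇒ counter-clockwise traversal).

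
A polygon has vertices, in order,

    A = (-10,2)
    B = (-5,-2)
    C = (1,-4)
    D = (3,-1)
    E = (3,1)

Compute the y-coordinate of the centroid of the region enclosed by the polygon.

Apply the surveyor's formula. First the cross-terms c_i = x_i·y_{i+1} − x_{i+1}·y_i:
  30, 22, 11, 6, 16  ⇒  2A = 85, A = 42.5.
Then Σ (y_i + y_{i+1})·c_i = -139, so ȳ = -139 / (6·42.5) = -139/255.

-139/255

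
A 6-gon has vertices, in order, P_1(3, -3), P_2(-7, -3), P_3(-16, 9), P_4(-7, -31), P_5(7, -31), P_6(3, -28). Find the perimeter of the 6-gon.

110

|P_1P_2| = √((-10)² + (0)²) = √100 = 10
|P_2P_3| = √((-9)² + (12)²) = √225 = 15
|P_3P_4| = √((9)² + (-40)²) = √1681 = 41
|P_4P_5| = √((14)² + (0)²) = √196 = 14
|P_5P_6| = √((-4)² + (3)²) = √25 = 5
|P_6P_1| = √((0)² + (25)²) = √625 = 25
Perimeter = 10 + 15 + 41 + 14 + 5 + 25 = 110.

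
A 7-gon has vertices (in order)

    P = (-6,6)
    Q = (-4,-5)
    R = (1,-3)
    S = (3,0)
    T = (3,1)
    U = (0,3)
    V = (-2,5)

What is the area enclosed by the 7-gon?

58

Apply the shoelace (surveyor's) formula: 2A = Σ (x_i·y_{i+1} − x_{i+1}·y_i), indices taken mod 7.
Σ = (54) + (17) + (9) + (3) + (9) + (6) + (18) = 116
Area = |Σ|/2 = 58.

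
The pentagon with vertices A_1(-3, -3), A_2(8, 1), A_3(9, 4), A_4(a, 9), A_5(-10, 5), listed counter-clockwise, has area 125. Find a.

Write out the shoelace sum; only the two edges meeting at A_4 involve a:
2·Area = [(9·9 − a·4) + (a·5 − (-10)·9)] + 89
       = 1·a + 260 = 250
⇒ a = -10.

-10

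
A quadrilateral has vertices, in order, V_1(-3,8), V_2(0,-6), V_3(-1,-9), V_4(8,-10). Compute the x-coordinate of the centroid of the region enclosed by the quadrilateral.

Apply the shoelace (surveyor's) formula. First the cross-terms c_i = x_i·y_{i+1} − x_{i+1}·y_i:
  18, -6, 82, 34  ⇒  2A = 128, A = 64.
Then Σ (x_i + x_{i+1})·c_i = 696, so x̄ = 696 / (6·64) = 1.8125.

1.8125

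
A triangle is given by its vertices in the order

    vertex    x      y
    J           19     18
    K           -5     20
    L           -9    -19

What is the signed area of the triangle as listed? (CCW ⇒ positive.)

472

Apply the surveyor's formula: 2A = Σ (x_i·y_{i+1} − x_{i+1}·y_i), indices taken mod 3.
Σ = (470) + (275) + (199) = 944
Signed area = Σ/2 = 472 (positive ⇒ counter-clockwise traversal).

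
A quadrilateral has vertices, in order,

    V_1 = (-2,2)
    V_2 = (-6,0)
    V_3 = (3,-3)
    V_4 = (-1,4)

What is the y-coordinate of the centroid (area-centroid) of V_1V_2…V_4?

Apply the shoelace (surveyor's) formula. First the cross-terms c_i = x_i·y_{i+1} − x_{i+1}·y_i:
  12, 18, 9, 6  ⇒  2A = 45, A = 22.5.
Then Σ (y_i + y_{i+1})·c_i = 15, so ȳ = 15 / (6·22.5) = 1/9.

1/9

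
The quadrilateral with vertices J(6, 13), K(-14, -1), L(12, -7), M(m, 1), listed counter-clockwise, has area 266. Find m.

The doubled signed area Σ (x_i y_{i+1} − x_{i+1} y_i) is linear in m.
With m=0 it equals 292; the coefficient of m is 20 (from the two edges through M).
So 20·m + 292 = 2·266 = 532 ⇒ m = 12.

12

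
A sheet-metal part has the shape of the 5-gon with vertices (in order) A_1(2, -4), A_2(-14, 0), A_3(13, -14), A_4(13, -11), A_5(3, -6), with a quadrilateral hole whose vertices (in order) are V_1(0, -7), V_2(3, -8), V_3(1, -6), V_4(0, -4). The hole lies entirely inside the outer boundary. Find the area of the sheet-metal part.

63.5

Outer boundary:
Apply the shoelace formula: 2A = Σ (x_i·y_{i+1} − x_{i+1}·y_i), indices taken mod 5.
Σ = (-56) + (196) + (39) + (-45) + (0) = 134
Area = |Σ|/2 = 67.
Hole:
Apply Gauss's area formula: 2A = Σ (x_i·y_{i+1} − x_{i+1}·y_i), indices taken mod 4.
Cross-terms: 21, -10, -4, 0  ⇒  Σ = 7
Area = |Σ|/2 = 3.5.
Net area = 67 − 3.5 = 63.5.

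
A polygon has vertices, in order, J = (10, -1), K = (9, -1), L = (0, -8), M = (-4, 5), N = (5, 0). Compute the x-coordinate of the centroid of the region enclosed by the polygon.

Apply the surveyor's formula. First the cross-terms c_i = x_i·y_{i+1} − x_{i+1}·y_i:
  -1, -72, -32, -25, -5  ⇒  2A = -135, A = -67.5.
Then Σ (x_i + x_{i+1})·c_i = -639, so x̄ = -639 / (6·(-67.5)) = 71/45.

71/45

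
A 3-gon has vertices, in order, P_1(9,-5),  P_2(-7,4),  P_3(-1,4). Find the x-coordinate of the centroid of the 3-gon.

Apply Gauss's area formula. First the cross-terms c_i = x_i·y_{i+1} − x_{i+1}·y_i:
  1, -24, -31  ⇒  2A = -54, A = -27.
Then Σ (x_i + x_{i+1})·c_i = -54, so x̄ = -54 / (6·(-27)) = 1/3.

1/3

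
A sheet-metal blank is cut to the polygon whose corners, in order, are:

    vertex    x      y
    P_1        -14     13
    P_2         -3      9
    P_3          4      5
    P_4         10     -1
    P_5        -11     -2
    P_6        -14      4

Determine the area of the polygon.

210.5

Apply the shoelace (surveyor's) formula: 2A = Σ (x_i·y_{i+1} − x_{i+1}·y_i), indices taken mod 6.
Σ = (-87) + (-51) + (-54) + (-31) + (-72) + (-126) = -421
Area = |Σ|/2 = 210.5.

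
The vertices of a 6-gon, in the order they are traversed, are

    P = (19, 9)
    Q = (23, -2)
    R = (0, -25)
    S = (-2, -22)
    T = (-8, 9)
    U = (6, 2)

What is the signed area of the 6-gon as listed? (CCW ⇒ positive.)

-559

Σ = (-245) + (-575) + (-50) + (-194) + (-70) + (16) = -1118
Signed area = Σ/2 = -559 (negative ⇒ clockwise traversal).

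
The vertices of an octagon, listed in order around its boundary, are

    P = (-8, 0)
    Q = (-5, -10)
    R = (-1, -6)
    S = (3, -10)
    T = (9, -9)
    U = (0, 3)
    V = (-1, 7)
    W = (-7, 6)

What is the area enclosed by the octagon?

156

P→Q: (-8)(-10) − (-5)(0) = 80
Q→R: (-5)(-6) − (-1)(-10) = 20
R→S: (-1)(-10) − (3)(-6) = 28
S→T: (3)(-9) − (9)(-10) = 63
T→U: (9)(3) − (0)(-9) = 27
U→V: (0)(7) − (-1)(3) = 3
V→W: (-1)(6) − (-7)(7) = 43
W→P: (-7)(0) − (-8)(6) = 48
Σ = 312
Area = |Σ|/2 = 156.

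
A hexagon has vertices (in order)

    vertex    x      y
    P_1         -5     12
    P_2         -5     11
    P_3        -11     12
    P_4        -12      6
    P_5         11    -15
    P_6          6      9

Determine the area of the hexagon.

282

P_1→P_2: (-5)(11) − (-5)(12) = 5
P_2→P_3: (-5)(12) − (-11)(11) = 61
P_3→P_4: (-11)(6) − (-12)(12) = 78
P_4→P_5: (-12)(-15) − (11)(6) = 114
P_5→P_6: (11)(9) − (6)(-15) = 189
P_6→P_1: (6)(12) − (-5)(9) = 117
Σ = 564
Area = |Σ|/2 = 282.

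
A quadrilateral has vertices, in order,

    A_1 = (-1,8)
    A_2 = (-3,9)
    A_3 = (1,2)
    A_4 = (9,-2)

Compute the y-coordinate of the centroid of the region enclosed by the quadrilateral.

3.4

Apply the shoelace (surveyor's) formula. First the cross-terms c_i = x_i·y_{i+1} − x_{i+1}·y_i:
  15, -15, -20, 70  ⇒  2A = 50, A = 25.
Then Σ (y_i + y_{i+1})·c_i = 510, so ȳ = 510 / (6·25) = 3.4.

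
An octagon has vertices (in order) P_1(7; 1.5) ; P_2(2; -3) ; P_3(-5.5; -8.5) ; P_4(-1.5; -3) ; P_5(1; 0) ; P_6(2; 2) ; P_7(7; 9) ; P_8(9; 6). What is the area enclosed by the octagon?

56.125

Apply Gauss's area formula: 2A = Σ (x_i·y_{i+1} − x_{i+1}·y_i), indices taken mod 8.
Σ = (-24) + (-33.5) + (3.75) + (3) + (2) + (4) + (-39) + (-28.5) = -112.25
Area = |Σ|/2 = 56.125.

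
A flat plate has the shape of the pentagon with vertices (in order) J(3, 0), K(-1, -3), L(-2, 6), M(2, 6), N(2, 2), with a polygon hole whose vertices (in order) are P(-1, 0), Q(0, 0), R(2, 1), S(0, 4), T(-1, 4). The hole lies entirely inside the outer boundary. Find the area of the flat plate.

Outer boundary:
Apply the surveyor's formula: 2A = Σ (x_i·y_{i+1} − x_{i+1}·y_i), indices taken mod 5.
Σ = (-9) + (-12) + (-24) + (-8) + (-6) = -59
Area = |Σ|/2 = 29.5.
Hole:
Cross-terms: 0, 0, 8, 4, 4  ⇒  Σ = 16
Area = |Σ|/2 = 8.
Net area = 29.5 − 8 = 21.5.

21.5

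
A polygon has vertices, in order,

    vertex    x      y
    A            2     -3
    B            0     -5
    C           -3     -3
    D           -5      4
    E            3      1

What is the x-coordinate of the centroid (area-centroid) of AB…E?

-11/12

Apply the shoelace (surveyor's) formula. First the cross-terms c_i = x_i·y_{i+1} − x_{i+1}·y_i:
  -10, -15, -27, -17, -11  ⇒  2A = -80, A = -40.
Then Σ (x_i + x_{i+1})·c_i = 220, so x̄ = 220 / (6·(-40)) = -11/12.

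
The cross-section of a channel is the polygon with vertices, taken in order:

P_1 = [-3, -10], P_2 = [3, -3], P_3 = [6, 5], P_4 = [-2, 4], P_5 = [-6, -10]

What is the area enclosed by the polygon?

90

Apply the shoelace (surveyor's) formula: 2A = Σ (x_i·y_{i+1} − x_{i+1}·y_i), indices taken mod 5.
P_1→P_2: (-3)(-3) − (3)(-10) = 39
P_2→P_3: (3)(5) − (6)(-3) = 33
P_3→P_4: (6)(4) − (-2)(5) = 34
P_4→P_5: (-2)(-10) − (-6)(4) = 44
P_5→P_1: (-6)(-10) − (-3)(-10) = 30
Σ = 180
Area = |Σ|/2 = 90.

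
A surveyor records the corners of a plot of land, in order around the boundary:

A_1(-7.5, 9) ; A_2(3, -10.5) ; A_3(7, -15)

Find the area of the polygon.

Apply the shoelace (surveyor's) formula: 2A = Σ (x_i·y_{i+1} − x_{i+1}·y_i), indices taken mod 3.
Cross-terms: 51.75, 28.5, -49.5  ⇒  Σ = 30.75
Area = |Σ|/2 = 15.375.

15.375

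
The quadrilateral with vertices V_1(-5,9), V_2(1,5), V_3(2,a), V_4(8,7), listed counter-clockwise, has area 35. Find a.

Write out the shoelace sum; only the two edges meeting at V_3 involve a:
2·Area = [(1·a − 2·5) + (2·7 − 8·a)] + 73
       = -7·a + 77 = 70
⇒ a = 1.

1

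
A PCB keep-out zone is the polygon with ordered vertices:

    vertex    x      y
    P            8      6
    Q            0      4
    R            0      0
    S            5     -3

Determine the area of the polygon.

43

Cross-terms: 32, 0, 0, 54  ⇒  Σ = 86
Area = |Σ|/2 = 43.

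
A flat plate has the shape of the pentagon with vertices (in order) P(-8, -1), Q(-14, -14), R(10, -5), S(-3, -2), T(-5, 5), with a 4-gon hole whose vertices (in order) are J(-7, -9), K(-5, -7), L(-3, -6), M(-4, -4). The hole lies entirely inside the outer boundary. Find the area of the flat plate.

Outer boundary:
Apply the shoelace formula: 2A = Σ (x_i·y_{i+1} − x_{i+1}·y_i), indices taken mod 5.
Σ = (98) + (210) + (-35) + (-25) + (45) = 293
Area = |Σ|/2 = 146.5.
Hole:
Apply Gauss's area formula: 2A = Σ (x_i·y_{i+1} − x_{i+1}·y_i), indices taken mod 4.
J→K: (-7)(-7) − (-5)(-9) = 4
K→L: (-5)(-6) − (-3)(-7) = 9
L→M: (-3)(-4) − (-4)(-6) = -12
M→J: (-4)(-9) − (-7)(-4) = 8
Σ = 9
Area = |Σ|/2 = 4.5.
Net area = 146.5 − 4.5 = 142.

142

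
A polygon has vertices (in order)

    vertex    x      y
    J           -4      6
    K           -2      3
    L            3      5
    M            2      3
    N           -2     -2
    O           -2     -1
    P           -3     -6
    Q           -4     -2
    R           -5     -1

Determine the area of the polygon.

34.5

Apply the surveyor's formula: 2A = Σ (x_i·y_{i+1} − x_{i+1}·y_i), indices taken mod 9.
Σ = (0) + (-19) + (-1) + (2) + (-2) + (9) + (-18) + (-6) + (-34) = -69
Area = |Σ|/2 = 34.5.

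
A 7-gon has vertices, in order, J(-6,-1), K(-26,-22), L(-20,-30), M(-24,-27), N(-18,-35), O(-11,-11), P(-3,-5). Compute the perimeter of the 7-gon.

|JK| = √((-20)² + (-21)²) = √841 = 29
|KL| = √((6)² + (-8)²) = √100 = 10
|LM| = √((-4)² + (3)²) = √25 = 5
|MN| = √((6)² + (-8)²) = √100 = 10
|NO| = √((7)² + (24)²) = √625 = 25
|OP| = √((8)² + (6)²) = √100 = 10
|PJ| = √((-3)² + (4)²) = √25 = 5
Perimeter = 29 + 10 + 5 + 10 + 25 + 10 + 5 = 94.

94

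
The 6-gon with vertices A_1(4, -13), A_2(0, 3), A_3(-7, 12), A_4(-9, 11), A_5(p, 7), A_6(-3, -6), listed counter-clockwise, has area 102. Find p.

-7

The doubled signed area Σ (x_i y_{i+1} − x_{i+1} y_i) is linear in p.
With p=0 it equals 85; the coefficient of p is -17 (from the two edges through A_5).
So -17·p + 85 = 2·102 = 204 ⇒ p = -7.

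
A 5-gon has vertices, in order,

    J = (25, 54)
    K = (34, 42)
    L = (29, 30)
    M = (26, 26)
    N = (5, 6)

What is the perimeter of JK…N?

114

|JK| = √((9)² + (-12)²) = √225 = 15
|KL| = √((-5)² + (-12)²) = √169 = 13
|LM| = √((-3)² + (-4)²) = √25 = 5
|MN| = √((-21)² + (-20)²) = √841 = 29
|NJ| = √((20)² + (48)²) = √2704 = 52
Perimeter = 15 + 13 + 5 + 29 + 52 = 114.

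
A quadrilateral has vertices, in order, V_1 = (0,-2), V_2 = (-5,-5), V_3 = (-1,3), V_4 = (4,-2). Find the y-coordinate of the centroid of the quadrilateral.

-11/12

Apply Gauss's area formula. First the cross-terms c_i = x_i·y_{i+1} − x_{i+1}·y_i:
  -10, -20, -10, -8  ⇒  2A = -48, A = -24.
Then Σ (y_i + y_{i+1})·c_i = 132, so ȳ = 132 / (6·(-24)) = -11/12.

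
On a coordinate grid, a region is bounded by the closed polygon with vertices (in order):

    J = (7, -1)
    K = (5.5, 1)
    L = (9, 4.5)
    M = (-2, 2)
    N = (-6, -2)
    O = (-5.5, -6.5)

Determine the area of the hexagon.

Apply the shoelace formula: 2A = Σ (x_i·y_{i+1} − x_{i+1}·y_i), indices taken mod 6.
Cross-terms: 12.5, 15.75, 27, 16, 28, 51  ⇒  Σ = 150.25
Area = |Σ|/2 = 75.125.

75.125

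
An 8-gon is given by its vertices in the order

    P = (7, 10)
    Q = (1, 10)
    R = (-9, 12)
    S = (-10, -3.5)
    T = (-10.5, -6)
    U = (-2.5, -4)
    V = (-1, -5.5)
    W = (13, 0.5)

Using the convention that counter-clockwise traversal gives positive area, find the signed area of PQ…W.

285.5

Apply the shoelace formula: 2A = Σ (x_i·y_{i+1} − x_{i+1}·y_i), indices taken mod 8.
Σ = (60) + (102) + (151.5) + (23.25) + (27) + (9.75) + (71) + (126.5) = 571
Signed area = Σ/2 = 285.5 (positive ⇒ counter-clockwise traversal).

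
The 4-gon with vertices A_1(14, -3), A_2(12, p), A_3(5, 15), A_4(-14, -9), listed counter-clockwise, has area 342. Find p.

The doubled signed area Σ (x_i y_{i+1} − x_{i+1} y_i) is linear in p.
With p=0 it equals 549; the coefficient of p is 9 (from the two edges through A_2).
So 9·p + 549 = 2·342 = 684 ⇒ p = 15.

15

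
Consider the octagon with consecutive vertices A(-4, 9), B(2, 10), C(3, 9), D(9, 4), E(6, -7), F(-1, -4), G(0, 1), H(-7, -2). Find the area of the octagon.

161

Apply Gauss's area formula: 2A = Σ (x_i·y_{i+1} − x_{i+1}·y_i), indices taken mod 8.
A→B: (-4)(10) − (2)(9) = -58
B→C: (2)(9) − (3)(10) = -12
C→D: (3)(4) − (9)(9) = -69
D→E: (9)(-7) − (6)(4) = -87
E→F: (6)(-4) − (-1)(-7) = -31
F→G: (-1)(1) − (0)(-4) = -1
G→H: (0)(-2) − (-7)(1) = 7
H→A: (-7)(9) − (-4)(-2) = -71
Σ = -322
Area = |Σ|/2 = 161.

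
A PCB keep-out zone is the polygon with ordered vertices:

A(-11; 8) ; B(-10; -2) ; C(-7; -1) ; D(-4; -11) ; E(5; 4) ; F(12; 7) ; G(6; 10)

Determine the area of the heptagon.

216.5

Apply the shoelace formula: 2A = Σ (x_i·y_{i+1} − x_{i+1}·y_i), indices taken mod 7.
A→B: (-11)(-2) − (-10)(8) = 102
B→C: (-10)(-1) − (-7)(-2) = -4
C→D: (-7)(-11) − (-4)(-1) = 73
D→E: (-4)(4) − (5)(-11) = 39
E→F: (5)(7) − (12)(4) = -13
F→G: (12)(10) − (6)(7) = 78
G→A: (6)(8) − (-11)(10) = 158
Σ = 433
Area = |Σ|/2 = 216.5.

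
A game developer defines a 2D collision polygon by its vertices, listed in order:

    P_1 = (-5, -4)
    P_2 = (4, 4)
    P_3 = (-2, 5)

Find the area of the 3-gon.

Apply the shoelace formula: 2A = Σ (x_i·y_{i+1} − x_{i+1}·y_i), indices taken mod 3.
P_1→P_2: (-5)(4) − (4)(-4) = -4
P_2→P_3: (4)(5) − (-2)(4) = 28
P_3→P_1: (-2)(-4) − (-5)(5) = 33
Σ = 57
Area = |Σ|/2 = 28.5.

28.5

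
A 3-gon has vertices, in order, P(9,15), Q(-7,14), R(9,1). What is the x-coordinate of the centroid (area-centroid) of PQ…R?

11/3

Apply the shoelace (surveyor's) formula. First the cross-terms c_i = x_i·y_{i+1} − x_{i+1}·y_i:
  231, -133, 126  ⇒  2A = 224, A = 112.
Then Σ (x_i + x_{i+1})·c_i = 2464, so x̄ = 2464 / (6·112) = 11/3.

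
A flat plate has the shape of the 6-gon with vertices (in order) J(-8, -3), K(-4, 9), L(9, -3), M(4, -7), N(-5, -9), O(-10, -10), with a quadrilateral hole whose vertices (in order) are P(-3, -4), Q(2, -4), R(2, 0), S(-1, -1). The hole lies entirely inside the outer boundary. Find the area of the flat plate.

Outer boundary:
J→K: (-8)(9) − (-4)(-3) = -84
K→L: (-4)(-3) − (9)(9) = -69
L→M: (9)(-7) − (4)(-3) = -51
M→N: (4)(-9) − (-5)(-7) = -71
N→O: (-5)(-10) − (-10)(-9) = -40
O→J: (-10)(-3) − (-8)(-10) = -50
Σ = -365
Area = |Σ|/2 = 182.5.
Hole:
Apply the shoelace formula: 2A = Σ (x_i·y_{i+1} − x_{i+1}·y_i), indices taken mod 4.
P→Q: (-3)(-4) − (2)(-4) = 20
Q→R: (2)(0) − (2)(-4) = 8
R→S: (2)(-1) − (-1)(0) = -2
S→P: (-1)(-4) − (-3)(-1) = 1
Σ = 27
Area = |Σ|/2 = 13.5.
Net area = 182.5 − 13.5 = 169.

169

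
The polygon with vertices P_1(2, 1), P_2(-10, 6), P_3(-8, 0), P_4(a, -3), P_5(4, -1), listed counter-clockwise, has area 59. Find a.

-6

Write out the shoelace sum; only the two edges meeting at P_4 involve a:
2·Area = [((-8)·(-3) − a·0) + (a·(-1) − 4·(-3))] + 76
       = -1·a + 112 = 118
⇒ a = -6.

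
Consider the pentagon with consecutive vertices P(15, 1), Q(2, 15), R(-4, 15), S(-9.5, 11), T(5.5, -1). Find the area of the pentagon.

Σ = (223) + (90) + (98.5) + (-51) + (20.5) = 381
Area = |Σ|/2 = 190.5.

190.5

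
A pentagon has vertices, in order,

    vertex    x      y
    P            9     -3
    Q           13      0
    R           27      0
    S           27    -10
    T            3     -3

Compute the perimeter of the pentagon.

60

|PQ| = √((4)² + (3)²) = √25 = 5
|QR| = √((14)² + (0)²) = √196 = 14
|RS| = √((0)² + (-10)²) = √100 = 10
|ST| = √((-24)² + (7)²) = √625 = 25
|TP| = √((6)² + (0)²) = √36 = 6
Perimeter = 5 + 14 + 10 + 25 + 6 = 60.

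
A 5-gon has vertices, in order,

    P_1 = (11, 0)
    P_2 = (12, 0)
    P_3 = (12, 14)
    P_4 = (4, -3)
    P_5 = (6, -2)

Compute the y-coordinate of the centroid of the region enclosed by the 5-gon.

Apply the shoelace (surveyor's) formula. First the cross-terms c_i = x_i·y_{i+1} − x_{i+1}·y_i:
  0, 168, -92, 10, 22  ⇒  2A = 108, A = 54.
Then Σ (y_i + y_{i+1})·c_i = 1246, so ȳ = 1246 / (6·54) = 623/162.

623/162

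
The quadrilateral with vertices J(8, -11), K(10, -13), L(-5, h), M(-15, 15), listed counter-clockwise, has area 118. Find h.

13

The doubled signed area Σ (x_i y_{i+1} − x_{i+1} y_i) is linear in h.
With h=0 it equals -89; the coefficient of h is 25 (from the two edges through L).
So 25·h + -89 = 2·118 = 236 ⇒ h = 13.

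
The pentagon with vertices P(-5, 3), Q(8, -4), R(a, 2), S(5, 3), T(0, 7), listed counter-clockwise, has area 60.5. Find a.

The doubled signed area Σ (x_i y_{i+1} − x_{i+1} y_i) is linear in a.
With a=0 it equals 72; the coefficient of a is 7 (from the two edges through R).
So 7·a + 72 = 2·60.5 = 121 ⇒ a = 7.

7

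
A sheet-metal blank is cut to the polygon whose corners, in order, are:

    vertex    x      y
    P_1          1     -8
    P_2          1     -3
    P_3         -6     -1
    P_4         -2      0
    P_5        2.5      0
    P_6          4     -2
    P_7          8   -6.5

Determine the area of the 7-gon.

44.25

Cross-terms: 5, -19, -2, 0, -5, -10, -57.5  ⇒  Σ = -88.5
Area = |Σ|/2 = 44.25.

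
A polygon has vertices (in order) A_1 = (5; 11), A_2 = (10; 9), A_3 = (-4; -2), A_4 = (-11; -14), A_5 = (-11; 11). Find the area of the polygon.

Apply the shoelace formula: 2A = Σ (x_i·y_{i+1} − x_{i+1}·y_i), indices taken mod 5.
Cross-terms: -65, 16, 34, -275, -176  ⇒  Σ = -466
Area = |Σ|/2 = 233.

233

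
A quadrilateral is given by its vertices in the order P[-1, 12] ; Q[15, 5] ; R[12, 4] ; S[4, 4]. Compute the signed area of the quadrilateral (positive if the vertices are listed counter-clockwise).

Σ = (-185) + (0) + (32) + (52) = -101
Signed area = Σ/2 = -50.5 (negative ⇒ clockwise traversal).

-50.5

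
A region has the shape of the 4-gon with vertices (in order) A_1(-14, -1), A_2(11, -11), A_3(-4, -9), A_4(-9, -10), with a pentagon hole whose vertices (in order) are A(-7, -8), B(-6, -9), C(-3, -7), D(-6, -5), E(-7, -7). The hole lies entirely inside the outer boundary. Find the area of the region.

66.5

Outer boundary:
Σ = (165) + (-143) + (-41) + (-131) = -150
Area = |Σ|/2 = 75.
Hole:
A→B: (-7)(-9) − (-6)(-8) = 15
B→C: (-6)(-7) − (-3)(-9) = 15
C→D: (-3)(-5) − (-6)(-7) = -27
D→E: (-6)(-7) − (-7)(-5) = 7
E→A: (-7)(-8) − (-7)(-7) = 7
Σ = 17
Area = |Σ|/2 = 8.5.
Net area = 75 − 8.5 = 66.5.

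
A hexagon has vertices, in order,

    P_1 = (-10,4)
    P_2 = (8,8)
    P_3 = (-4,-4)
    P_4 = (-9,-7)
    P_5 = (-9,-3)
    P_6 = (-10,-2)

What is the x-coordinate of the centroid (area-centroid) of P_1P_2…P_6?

Apply the surveyor's formula. First the cross-terms c_i = x_i·y_{i+1} − x_{i+1}·y_i:
  -112, 0, -8, -36, -12, -60  ⇒  2A = -228, A = -114.
Then Σ (x_i + x_{i+1})·c_i = 2404, so x̄ = 2404 / (6·(-114)) = -601/171.

-601/171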